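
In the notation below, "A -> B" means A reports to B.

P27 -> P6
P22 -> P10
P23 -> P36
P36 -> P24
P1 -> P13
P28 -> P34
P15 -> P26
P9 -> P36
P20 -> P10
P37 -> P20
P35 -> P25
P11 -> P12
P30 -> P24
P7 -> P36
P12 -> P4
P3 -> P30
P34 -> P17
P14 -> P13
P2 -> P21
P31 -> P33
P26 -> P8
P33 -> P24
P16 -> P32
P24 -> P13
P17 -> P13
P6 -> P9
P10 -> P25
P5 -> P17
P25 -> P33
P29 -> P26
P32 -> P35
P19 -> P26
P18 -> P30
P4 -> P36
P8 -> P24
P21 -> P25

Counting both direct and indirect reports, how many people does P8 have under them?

4

P8 directly manages P26. Under P26: P15, P29, P19 (3). That's 4 in total.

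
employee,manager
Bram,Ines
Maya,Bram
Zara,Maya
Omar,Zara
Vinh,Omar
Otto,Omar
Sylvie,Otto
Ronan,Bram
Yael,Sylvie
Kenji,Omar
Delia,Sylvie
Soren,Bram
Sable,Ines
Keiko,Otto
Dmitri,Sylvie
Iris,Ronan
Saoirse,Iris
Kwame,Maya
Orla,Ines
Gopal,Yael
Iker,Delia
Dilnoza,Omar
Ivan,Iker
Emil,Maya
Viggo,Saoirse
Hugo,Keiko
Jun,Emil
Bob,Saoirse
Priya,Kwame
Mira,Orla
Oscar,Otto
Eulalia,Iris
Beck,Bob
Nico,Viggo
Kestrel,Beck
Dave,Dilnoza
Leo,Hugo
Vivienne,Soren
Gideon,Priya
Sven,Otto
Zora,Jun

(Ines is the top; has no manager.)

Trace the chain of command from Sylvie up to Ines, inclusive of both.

Sylvie reports to Otto. Otto reports to Omar. Omar reports to Zara. Zara reports to Maya. Maya reports to Bram. Bram reports to Ines. Ines is at the top.

Sylvie -> Otto -> Omar -> Zara -> Maya -> Bram -> Ines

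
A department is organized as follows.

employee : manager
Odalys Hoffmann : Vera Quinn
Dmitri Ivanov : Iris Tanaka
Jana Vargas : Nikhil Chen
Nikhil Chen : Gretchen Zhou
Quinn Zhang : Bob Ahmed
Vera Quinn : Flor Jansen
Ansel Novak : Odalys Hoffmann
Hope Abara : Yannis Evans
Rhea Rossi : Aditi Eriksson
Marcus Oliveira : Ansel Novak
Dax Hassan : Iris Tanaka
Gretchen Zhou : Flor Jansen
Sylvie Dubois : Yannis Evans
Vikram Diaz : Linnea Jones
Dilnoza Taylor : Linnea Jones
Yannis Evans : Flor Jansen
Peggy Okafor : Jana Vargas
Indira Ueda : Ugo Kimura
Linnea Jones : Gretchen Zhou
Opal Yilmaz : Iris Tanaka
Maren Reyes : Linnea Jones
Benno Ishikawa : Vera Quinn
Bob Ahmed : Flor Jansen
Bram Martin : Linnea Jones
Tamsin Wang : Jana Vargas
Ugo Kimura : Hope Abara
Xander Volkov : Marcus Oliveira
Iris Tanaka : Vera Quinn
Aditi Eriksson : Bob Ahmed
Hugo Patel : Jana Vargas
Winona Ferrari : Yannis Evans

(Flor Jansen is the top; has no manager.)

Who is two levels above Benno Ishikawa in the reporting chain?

Flor Jansen

Benno Ishikawa reports to Vera Quinn, and Vera Quinn reports to Flor Jansen. So Benno Ishikawa's skip-level manager is Flor Jansen.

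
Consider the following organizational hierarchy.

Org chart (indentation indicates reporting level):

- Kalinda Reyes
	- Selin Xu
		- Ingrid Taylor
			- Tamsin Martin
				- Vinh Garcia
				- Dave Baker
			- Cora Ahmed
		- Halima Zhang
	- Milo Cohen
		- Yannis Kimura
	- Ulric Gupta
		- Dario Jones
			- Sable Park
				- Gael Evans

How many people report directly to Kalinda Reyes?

Kalinda Reyes directly manages Selin Xu, Milo Cohen, Ulric Gupta. That is 3 direct reports.

3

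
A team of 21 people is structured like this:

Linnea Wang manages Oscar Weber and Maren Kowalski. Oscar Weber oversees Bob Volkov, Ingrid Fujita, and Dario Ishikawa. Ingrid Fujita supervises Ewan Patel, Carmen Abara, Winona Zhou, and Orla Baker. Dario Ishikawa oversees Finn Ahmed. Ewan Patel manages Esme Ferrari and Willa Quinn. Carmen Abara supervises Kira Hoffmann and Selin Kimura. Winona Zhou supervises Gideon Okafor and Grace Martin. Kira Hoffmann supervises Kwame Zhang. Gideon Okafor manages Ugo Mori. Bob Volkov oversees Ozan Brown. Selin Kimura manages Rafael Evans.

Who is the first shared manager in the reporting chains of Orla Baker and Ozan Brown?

Oscar Weber

Orla Baker's chain of managers is Ingrid Fujita, Oscar Weber, Linnea Wang. Ozan Brown's chain of managers is Bob Volkov, Oscar Weber, Linnea Wang. The first manager that appears in both chains is Oscar Weber.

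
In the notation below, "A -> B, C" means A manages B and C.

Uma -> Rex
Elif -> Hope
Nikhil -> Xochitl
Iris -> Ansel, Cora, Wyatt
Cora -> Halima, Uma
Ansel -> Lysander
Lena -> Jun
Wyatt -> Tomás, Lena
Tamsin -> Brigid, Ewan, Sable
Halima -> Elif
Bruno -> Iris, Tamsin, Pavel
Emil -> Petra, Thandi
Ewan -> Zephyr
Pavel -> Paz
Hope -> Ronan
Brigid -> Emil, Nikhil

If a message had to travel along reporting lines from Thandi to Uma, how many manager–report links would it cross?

Thandi is 4 levels below Bruno, and Uma is 3 levels below Bruno (their lowest common manager). The shortest path runs up from Thandi to Bruno and back down to Uma: 4 + 3 = 7 links.

7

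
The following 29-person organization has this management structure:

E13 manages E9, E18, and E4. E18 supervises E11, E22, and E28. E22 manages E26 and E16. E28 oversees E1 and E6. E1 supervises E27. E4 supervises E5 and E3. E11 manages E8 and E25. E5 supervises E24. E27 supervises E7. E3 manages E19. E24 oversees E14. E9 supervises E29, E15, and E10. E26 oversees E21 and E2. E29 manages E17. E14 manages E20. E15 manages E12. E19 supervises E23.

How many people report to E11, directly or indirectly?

2

E11 directly manages E8, E25. E8 has no reports. E25 has no reports. So E11's organization is 2 direct reports plus everyone under them: 1 + 1 = 2.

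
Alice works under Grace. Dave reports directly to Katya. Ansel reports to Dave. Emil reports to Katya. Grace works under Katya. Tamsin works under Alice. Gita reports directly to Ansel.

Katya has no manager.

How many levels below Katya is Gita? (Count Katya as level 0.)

3

Chain from Gita up to Katya: Gita → Ansel → Dave → Katya. That is 3 steps up, so Gita is 3 levels below Katya.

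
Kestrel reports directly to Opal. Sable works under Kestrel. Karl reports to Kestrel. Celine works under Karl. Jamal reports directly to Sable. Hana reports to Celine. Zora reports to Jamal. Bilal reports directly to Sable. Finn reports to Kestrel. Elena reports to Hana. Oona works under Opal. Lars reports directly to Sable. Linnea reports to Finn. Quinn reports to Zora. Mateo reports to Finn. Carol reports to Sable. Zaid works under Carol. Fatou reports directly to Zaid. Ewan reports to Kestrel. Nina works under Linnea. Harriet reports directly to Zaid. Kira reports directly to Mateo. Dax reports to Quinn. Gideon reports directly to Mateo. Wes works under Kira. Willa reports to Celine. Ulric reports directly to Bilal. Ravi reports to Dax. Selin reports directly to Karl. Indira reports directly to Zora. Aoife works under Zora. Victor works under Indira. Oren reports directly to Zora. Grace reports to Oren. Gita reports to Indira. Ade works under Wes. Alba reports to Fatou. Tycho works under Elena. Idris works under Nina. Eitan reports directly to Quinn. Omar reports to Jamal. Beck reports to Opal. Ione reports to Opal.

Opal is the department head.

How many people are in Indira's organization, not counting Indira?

2

Indira directly manages Victor, Gita. Victor has no reports. Gita has no reports. So Indira's organization is 2 direct reports plus everyone under them: 1 + 1 = 2.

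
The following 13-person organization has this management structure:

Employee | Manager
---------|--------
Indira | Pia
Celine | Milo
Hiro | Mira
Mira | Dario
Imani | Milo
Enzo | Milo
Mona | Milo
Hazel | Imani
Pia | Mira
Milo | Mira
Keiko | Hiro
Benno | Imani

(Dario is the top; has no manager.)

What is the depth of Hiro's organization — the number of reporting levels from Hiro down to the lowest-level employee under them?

The longest chain under Hiro runs Hiro → Keiko, which is 1 level below Hiro.

1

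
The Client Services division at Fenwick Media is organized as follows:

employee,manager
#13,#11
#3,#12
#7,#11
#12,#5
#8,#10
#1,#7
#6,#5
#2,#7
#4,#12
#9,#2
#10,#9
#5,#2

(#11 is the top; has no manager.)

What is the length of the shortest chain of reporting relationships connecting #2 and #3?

3

#3 is in #2's organization: the chain from #3 up to #2 is #3 → #12 → #5 → #2, which is 3 links.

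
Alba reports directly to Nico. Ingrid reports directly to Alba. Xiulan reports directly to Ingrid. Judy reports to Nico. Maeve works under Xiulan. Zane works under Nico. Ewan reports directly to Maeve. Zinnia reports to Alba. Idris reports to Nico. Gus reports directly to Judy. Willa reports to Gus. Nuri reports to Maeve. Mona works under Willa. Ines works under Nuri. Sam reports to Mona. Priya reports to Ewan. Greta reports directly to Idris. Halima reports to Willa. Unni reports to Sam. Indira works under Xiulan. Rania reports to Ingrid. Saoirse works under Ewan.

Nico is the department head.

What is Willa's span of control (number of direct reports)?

2

Willa directly manages Mona, Halima. That is 2 direct reports.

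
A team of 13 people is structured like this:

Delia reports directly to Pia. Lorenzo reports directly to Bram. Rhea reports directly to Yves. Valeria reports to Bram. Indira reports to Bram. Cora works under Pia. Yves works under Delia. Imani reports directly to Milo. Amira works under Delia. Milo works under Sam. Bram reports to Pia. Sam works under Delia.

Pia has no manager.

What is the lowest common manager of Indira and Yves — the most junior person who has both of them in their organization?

Indira's chain of managers is Bram, Pia. Yves's chain of managers is Delia, Pia. The first manager that appears in both chains is Pia.

Pia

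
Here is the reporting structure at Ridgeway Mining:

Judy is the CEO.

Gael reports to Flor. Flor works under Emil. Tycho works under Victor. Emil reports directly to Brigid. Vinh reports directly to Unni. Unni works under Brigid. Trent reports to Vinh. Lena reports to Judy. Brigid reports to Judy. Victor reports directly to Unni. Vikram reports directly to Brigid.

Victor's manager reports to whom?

Victor reports to Unni, and Unni reports to Brigid. So Victor's skip-level manager is Brigid.

Brigid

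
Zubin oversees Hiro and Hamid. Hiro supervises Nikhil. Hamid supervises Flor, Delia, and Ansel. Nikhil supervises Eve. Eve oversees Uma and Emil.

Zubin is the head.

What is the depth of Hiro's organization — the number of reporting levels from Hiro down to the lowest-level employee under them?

The longest chain under Hiro runs Hiro → Nikhil → Eve → Uma, which is 3 levels below Hiro.

3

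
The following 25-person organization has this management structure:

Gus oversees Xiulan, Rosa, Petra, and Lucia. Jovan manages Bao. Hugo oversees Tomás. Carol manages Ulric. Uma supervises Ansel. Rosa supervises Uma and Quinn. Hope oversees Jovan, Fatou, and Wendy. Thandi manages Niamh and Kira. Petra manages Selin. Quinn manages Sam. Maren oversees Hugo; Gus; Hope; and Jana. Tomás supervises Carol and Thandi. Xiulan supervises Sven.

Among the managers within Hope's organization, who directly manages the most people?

Hope

Direct-report counts within Hope's organization: Hope has 3; Jovan has 1. The largest is 3, held by Hope.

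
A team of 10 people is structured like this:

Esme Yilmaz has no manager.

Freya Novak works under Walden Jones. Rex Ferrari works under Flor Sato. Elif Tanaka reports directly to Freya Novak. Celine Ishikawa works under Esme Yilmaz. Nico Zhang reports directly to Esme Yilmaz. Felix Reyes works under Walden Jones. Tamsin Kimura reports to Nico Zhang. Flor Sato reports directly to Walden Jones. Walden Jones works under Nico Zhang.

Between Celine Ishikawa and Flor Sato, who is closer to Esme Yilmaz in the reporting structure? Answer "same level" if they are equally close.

Celine Ishikawa

Celine Ishikawa is 1 level below Esme Yilmaz; Flor Sato is 3. Celine Ishikawa is higher.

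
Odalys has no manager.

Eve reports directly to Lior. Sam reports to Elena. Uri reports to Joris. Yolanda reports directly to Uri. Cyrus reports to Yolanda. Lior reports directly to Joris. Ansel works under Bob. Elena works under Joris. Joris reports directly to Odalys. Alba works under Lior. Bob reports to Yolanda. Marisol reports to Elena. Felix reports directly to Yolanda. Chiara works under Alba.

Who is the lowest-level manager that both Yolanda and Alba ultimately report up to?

Yolanda's chain of managers is Uri, Joris, Odalys. Alba's chain of managers is Lior, Joris, Odalys. The first manager that appears in both chains is Joris.

Joris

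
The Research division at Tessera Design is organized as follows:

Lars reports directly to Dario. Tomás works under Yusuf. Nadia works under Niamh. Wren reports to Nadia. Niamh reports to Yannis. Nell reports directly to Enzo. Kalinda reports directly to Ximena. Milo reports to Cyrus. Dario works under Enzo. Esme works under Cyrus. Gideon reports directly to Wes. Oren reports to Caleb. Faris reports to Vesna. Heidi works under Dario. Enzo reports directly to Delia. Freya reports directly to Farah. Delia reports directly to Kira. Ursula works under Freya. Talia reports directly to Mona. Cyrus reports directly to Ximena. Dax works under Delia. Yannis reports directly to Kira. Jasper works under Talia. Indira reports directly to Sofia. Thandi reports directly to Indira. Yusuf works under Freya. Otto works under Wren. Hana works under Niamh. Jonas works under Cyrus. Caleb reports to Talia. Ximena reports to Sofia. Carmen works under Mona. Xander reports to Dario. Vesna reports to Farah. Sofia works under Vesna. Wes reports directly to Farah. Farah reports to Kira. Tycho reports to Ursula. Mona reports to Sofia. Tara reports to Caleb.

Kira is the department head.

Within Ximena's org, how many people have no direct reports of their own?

4

The people in Ximena's organization with no one reporting to them are Kalinda, Esme, Milo, Jonas. That is 4.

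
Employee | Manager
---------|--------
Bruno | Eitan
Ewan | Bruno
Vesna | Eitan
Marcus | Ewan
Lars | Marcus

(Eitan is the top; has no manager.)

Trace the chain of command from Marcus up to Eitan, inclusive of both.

Marcus reports to Ewan. Ewan reports to Bruno. Bruno reports to Eitan. Eitan is at the top.

Marcus -> Ewan -> Bruno -> Eitan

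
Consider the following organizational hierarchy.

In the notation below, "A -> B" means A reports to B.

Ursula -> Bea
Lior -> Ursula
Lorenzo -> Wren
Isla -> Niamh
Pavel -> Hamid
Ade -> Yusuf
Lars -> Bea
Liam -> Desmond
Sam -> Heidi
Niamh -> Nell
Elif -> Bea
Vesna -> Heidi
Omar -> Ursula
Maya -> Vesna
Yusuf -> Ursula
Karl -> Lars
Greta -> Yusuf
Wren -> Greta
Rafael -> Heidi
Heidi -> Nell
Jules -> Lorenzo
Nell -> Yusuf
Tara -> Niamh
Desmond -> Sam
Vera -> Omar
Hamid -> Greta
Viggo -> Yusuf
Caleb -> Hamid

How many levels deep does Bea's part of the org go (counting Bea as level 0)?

7

The longest chain under Bea runs Bea → Ursula → Yusuf → Nell → Heidi → Sam → Desmond → Liam, which is 7 levels below Bea.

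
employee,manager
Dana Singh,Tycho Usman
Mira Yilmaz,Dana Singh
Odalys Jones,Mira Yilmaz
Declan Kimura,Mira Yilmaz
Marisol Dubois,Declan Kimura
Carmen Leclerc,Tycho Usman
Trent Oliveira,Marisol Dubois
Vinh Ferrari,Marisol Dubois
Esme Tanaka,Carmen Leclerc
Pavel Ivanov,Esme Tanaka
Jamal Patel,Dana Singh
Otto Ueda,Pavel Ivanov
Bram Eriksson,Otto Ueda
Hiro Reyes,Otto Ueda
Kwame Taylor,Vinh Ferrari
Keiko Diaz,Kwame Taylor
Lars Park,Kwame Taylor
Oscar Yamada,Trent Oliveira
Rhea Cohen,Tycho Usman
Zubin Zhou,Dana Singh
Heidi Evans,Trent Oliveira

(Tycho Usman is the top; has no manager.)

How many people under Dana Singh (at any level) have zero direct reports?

7

The people in Dana Singh's organization with no one reporting to them are Zubin Zhou, Jamal Patel, Lars Park, Keiko Diaz, Heidi Evans, Oscar Yamada, Odalys Jones. That is 7.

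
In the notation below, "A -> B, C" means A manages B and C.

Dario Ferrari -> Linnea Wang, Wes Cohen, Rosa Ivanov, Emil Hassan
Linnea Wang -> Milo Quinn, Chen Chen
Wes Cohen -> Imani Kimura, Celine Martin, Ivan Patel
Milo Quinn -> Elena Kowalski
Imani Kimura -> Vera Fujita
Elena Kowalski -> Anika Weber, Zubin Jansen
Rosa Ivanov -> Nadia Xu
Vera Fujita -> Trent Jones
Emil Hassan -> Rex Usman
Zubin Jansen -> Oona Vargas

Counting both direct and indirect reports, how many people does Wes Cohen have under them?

Wes Cohen directly manages Imani Kimura, Celine Martin, Ivan Patel. Under Imani Kimura: Vera Fujita, Trent Jones (2). Celine Martin has no reports. Ivan Patel has no reports. So Wes Cohen's organization is 3 direct reports plus everyone under them: 3 + 1 + 1 = 5.

5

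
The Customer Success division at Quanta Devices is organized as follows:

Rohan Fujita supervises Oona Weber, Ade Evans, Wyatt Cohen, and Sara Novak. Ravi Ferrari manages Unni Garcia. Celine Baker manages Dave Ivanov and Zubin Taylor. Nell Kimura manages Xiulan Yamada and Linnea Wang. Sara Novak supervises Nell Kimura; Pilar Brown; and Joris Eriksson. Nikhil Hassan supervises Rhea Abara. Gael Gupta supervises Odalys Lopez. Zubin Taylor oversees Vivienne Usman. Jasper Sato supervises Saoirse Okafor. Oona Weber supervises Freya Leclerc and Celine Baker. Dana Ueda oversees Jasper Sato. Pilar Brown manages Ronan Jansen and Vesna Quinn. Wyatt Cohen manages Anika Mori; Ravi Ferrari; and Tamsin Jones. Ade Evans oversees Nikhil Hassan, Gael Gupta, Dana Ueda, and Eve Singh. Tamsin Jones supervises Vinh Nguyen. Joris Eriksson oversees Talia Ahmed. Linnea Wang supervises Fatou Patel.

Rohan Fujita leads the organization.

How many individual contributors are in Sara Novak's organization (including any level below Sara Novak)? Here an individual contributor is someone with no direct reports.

5

The people in Sara Novak's organization with no one reporting to them are Talia Ahmed, Vesna Quinn, Ronan Jansen, Fatou Patel, Xiulan Yamada. That is 5.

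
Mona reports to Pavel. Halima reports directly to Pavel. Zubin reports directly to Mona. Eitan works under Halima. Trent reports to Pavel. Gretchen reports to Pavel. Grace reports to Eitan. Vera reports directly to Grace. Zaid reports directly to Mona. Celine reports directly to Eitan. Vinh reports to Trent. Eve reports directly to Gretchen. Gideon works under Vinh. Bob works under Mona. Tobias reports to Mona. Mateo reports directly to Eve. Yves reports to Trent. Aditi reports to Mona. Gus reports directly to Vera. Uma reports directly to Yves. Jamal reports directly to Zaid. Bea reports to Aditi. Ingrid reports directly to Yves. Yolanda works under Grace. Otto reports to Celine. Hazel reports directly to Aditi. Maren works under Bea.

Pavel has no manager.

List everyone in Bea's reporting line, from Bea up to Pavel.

Bea -> Aditi -> Mona -> Pavel

Bea reports to Aditi. Aditi reports to Mona. Mona reports to Pavel. Pavel is at the top.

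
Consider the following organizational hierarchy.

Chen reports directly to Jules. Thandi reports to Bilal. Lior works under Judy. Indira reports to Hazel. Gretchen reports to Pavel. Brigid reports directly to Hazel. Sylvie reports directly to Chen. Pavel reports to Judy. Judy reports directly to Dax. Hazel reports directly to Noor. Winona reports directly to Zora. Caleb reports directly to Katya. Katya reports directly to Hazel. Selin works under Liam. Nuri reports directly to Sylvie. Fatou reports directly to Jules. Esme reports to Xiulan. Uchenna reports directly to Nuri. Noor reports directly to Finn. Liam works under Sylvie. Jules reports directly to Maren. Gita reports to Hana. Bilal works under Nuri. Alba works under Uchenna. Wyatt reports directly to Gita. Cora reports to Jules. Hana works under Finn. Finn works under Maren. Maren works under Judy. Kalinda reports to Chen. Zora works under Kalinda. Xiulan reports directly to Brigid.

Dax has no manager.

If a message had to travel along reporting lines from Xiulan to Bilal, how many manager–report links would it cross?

10

Xiulan is 5 levels below Maren, and Bilal is 5 levels below Maren (their lowest common manager). The shortest path runs up from Xiulan to Maren and back down to Bilal: 5 + 5 = 10 links.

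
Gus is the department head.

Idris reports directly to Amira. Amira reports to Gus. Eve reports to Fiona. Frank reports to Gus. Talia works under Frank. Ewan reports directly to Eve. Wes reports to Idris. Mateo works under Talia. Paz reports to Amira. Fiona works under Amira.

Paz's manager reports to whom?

Gus

Paz reports to Amira, and Amira reports to Gus. So Paz's skip-level manager is Gus.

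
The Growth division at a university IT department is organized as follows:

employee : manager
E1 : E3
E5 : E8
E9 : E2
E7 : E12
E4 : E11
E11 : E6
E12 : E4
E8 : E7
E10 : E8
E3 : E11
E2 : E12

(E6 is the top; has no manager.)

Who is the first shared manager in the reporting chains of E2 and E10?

E12

E2's chain of managers is E12, E4, E11, E6. E10's chain of managers is E8, E7, E12, E4, E11, E6. The first manager that appears in both chains is E12.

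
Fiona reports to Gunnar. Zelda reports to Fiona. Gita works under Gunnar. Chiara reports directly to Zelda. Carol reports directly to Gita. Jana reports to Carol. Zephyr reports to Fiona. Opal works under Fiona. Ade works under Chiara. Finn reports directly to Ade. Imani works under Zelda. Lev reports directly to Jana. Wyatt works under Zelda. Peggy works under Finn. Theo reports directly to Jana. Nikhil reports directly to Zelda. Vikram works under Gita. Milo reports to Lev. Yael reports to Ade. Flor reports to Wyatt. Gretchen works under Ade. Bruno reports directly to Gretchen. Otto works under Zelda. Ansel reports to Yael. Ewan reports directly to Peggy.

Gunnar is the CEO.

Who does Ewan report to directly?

Ewan reports directly to Peggy.

Peggy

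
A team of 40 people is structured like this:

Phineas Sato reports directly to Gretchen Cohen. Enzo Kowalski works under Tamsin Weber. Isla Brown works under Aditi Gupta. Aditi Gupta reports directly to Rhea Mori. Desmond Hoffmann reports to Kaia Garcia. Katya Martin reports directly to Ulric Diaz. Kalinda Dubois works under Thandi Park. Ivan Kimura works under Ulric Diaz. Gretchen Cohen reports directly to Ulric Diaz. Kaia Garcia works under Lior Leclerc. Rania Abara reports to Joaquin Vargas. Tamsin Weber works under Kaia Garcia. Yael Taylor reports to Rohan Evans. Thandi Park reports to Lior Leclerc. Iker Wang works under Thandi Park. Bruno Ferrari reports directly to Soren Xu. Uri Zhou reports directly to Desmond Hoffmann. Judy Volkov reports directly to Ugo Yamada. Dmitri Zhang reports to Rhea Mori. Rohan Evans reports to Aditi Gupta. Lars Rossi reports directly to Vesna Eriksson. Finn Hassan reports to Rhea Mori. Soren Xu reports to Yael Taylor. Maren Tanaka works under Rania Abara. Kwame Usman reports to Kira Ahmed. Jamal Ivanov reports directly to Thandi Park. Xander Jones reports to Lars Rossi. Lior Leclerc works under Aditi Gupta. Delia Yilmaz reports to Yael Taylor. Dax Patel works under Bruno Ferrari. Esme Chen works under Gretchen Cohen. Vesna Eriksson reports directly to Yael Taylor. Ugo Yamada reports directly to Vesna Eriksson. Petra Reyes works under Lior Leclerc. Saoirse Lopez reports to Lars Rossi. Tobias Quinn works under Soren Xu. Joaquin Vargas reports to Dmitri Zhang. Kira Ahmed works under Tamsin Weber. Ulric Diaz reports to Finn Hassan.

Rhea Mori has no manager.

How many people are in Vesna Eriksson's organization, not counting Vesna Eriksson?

Vesna Eriksson directly manages Lars Rossi, Ugo Yamada. Under Lars Rossi: Saoirse Lopez, Xander Jones (2). Under Ugo Yamada: Judy Volkov (1). So Vesna Eriksson's organization is 2 direct reports plus everyone under them: 3 + 2 = 5.

5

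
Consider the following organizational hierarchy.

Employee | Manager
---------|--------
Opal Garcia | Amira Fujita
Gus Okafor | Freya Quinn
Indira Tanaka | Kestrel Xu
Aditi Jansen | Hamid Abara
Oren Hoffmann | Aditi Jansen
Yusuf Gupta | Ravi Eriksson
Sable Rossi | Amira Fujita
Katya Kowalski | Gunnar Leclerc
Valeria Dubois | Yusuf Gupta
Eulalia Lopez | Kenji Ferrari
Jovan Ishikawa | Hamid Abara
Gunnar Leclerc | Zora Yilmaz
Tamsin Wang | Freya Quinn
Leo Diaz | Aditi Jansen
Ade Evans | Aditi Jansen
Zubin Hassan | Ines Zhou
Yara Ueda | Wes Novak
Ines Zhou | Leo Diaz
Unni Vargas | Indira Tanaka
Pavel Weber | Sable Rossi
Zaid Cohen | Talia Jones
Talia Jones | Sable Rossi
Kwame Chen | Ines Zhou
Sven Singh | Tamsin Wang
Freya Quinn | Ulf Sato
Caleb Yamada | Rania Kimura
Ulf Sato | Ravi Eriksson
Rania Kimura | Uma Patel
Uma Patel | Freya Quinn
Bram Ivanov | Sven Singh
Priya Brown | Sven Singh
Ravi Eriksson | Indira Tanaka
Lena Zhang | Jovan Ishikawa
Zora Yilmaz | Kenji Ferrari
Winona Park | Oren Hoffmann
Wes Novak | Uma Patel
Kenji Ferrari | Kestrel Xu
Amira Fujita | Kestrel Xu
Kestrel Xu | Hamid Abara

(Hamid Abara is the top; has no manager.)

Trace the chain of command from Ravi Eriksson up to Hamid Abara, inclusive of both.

Ravi Eriksson -> Indira Tanaka -> Kestrel Xu -> Hamid Abara

Ravi Eriksson reports to Indira Tanaka. Indira Tanaka reports to Kestrel Xu. Kestrel Xu reports to Hamid Abara. Hamid Abara is at the top.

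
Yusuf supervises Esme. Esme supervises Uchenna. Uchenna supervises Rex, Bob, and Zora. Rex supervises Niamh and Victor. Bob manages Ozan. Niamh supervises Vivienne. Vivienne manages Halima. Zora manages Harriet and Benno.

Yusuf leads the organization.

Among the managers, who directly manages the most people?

Uchenna

Direct-report counts: Yusuf has 1; Esme has 1; Uchenna has 3; Zora has 2; Bob has 1; Rex has 2; Niamh has 1; Vivienne has 1. The largest is 3, held by Uchenna.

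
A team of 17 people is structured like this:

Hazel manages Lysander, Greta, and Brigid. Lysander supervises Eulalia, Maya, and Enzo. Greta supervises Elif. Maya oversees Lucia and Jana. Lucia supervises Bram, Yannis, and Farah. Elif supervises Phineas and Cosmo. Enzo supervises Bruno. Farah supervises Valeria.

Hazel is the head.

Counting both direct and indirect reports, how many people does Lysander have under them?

10

Lysander directly manages Eulalia, Maya, Enzo. Eulalia has no reports. Under Maya: Jana, Lucia, Farah, Valeria, Yannis, Bram (6). Under Enzo: Bruno (1). So Lysander's organization is 3 direct reports plus everyone under them: 1 + 7 + 2 = 10.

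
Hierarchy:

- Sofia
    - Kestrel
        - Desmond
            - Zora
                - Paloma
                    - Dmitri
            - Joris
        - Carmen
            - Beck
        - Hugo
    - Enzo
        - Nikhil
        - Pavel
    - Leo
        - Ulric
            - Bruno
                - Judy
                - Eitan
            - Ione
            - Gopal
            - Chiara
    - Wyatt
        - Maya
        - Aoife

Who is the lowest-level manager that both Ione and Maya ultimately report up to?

Ione's chain of managers is Ulric, Leo, Sofia. Maya's chain of managers is Wyatt, Sofia. The first manager that appears in both chains is Sofia.

Sofia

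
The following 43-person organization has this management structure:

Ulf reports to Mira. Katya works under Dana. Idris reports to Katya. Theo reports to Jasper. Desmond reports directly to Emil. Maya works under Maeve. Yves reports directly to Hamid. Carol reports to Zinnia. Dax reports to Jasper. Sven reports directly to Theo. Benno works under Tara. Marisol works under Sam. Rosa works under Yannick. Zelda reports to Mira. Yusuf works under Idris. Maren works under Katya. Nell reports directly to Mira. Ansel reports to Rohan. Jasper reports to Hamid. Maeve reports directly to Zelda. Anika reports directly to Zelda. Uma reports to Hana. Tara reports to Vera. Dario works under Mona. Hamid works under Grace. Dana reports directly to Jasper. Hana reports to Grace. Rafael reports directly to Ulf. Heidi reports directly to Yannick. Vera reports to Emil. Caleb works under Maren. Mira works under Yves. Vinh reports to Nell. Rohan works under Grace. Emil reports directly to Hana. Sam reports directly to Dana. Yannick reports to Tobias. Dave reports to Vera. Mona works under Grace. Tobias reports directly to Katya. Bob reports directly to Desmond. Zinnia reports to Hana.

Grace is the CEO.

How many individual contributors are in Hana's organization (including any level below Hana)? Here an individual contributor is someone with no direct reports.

5

The people in Hana's organization with no one reporting to them are Uma, Carol, Benno, Dave, Bob. That is 5.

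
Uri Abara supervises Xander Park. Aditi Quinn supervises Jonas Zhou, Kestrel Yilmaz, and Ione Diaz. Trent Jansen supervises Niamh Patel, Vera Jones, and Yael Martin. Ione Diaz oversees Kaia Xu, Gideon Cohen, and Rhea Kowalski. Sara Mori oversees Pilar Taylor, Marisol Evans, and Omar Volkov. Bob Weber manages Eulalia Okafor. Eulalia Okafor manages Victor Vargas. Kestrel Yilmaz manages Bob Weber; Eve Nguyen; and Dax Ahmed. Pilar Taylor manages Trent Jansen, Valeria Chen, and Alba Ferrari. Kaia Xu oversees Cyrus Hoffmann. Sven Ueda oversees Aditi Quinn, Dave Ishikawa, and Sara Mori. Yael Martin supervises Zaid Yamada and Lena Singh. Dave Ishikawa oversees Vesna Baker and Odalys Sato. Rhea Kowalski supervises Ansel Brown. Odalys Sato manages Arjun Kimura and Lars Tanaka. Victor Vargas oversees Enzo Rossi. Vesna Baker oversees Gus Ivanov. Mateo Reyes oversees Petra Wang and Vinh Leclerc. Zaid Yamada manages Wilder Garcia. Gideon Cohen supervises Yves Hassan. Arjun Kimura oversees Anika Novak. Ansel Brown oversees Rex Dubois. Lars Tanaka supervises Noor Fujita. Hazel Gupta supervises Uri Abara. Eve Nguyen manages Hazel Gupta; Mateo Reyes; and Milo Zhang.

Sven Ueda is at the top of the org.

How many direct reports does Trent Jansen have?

3

Trent Jansen directly manages Niamh Patel, Vera Jones, Yael Martin. That is 3 direct reports.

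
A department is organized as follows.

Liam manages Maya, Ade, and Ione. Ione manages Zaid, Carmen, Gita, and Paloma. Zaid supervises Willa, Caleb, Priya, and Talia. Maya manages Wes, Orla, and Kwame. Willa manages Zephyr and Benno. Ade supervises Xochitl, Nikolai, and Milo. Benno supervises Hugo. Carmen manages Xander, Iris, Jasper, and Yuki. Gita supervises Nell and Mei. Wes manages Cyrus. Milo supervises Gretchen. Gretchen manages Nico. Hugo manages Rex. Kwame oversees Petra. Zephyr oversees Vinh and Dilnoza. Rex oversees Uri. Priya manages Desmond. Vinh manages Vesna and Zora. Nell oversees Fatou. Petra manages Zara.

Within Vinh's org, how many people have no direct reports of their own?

The people in Vinh's organization with no one reporting to them are Zora, Vesna. That is 2.

2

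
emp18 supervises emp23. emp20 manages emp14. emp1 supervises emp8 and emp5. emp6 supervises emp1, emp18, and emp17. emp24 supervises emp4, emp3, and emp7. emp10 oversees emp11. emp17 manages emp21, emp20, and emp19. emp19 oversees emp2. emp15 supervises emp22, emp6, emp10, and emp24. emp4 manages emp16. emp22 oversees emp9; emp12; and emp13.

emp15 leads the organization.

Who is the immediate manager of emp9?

emp22

emp9 reports directly to emp22.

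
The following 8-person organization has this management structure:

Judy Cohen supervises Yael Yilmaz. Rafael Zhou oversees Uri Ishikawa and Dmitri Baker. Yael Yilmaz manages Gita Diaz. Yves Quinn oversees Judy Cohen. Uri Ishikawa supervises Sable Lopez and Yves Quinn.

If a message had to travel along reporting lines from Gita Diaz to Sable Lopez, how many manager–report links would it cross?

5

Gita Diaz is 4 levels below Uri Ishikawa, and Sable Lopez is 1 level below Uri Ishikawa (their lowest common manager). The shortest path runs up from Gita Diaz to Uri Ishikawa and back down to Sable Lopez: 4 + 1 = 5 links.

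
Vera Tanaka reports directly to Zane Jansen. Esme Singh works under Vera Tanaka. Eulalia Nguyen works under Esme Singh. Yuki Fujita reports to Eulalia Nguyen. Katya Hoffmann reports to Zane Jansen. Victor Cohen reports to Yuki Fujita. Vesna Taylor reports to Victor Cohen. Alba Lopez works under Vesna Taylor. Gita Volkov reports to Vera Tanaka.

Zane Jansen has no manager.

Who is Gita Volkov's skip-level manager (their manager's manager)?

Zane Jansen

Gita Volkov reports to Vera Tanaka, and Vera Tanaka reports to Zane Jansen. So Gita Volkov's skip-level manager is Zane Jansen.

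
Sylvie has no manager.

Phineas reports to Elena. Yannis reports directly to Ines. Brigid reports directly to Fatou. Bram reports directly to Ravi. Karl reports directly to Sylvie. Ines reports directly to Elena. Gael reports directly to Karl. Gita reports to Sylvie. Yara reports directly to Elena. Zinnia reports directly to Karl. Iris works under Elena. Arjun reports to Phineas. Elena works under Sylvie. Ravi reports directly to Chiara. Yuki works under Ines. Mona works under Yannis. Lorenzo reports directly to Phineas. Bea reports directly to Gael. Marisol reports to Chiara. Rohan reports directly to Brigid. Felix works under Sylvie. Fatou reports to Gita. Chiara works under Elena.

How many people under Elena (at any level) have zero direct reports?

8

The people in Elena's organization with no one reporting to them are Bram, Marisol, Yara, Iris, Mona, Yuki, Lorenzo, Arjun. That is 8.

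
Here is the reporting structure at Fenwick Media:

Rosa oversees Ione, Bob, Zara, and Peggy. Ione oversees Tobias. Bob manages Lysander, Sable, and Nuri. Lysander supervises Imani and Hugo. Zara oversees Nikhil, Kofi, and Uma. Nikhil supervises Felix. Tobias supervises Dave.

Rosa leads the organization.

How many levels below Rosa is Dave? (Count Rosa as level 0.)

Chain from Dave up to Rosa: Dave → Tobias → Ione → Rosa. That is 3 steps up, so Dave is 3 levels below Rosa.

3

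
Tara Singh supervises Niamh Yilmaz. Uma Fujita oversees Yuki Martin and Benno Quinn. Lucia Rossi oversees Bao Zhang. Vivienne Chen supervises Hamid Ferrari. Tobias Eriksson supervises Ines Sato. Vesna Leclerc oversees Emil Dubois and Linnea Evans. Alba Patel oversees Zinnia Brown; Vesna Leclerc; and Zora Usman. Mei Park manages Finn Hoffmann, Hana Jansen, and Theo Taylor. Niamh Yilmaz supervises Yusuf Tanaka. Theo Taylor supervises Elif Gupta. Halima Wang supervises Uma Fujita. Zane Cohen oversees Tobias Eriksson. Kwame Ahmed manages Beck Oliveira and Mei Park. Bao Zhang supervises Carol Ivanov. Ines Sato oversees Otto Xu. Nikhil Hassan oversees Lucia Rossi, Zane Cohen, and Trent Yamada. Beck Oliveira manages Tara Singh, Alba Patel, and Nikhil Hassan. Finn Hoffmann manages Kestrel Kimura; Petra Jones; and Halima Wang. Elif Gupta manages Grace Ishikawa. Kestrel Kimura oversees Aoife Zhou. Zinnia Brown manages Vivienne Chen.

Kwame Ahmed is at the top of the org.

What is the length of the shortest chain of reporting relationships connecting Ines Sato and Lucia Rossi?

Ines Sato is 3 levels below Nikhil Hassan, and Lucia Rossi is 1 level below Nikhil Hassan (their lowest common manager). The shortest path runs up from Ines Sato to Nikhil Hassan and back down to Lucia Rossi: 3 + 1 = 4 links.

4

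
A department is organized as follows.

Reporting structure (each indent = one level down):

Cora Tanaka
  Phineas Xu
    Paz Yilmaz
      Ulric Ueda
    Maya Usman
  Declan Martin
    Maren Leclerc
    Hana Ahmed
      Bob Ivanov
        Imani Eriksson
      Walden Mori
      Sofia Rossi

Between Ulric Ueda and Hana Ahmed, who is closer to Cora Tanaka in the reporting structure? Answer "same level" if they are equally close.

Hana Ahmed

Ulric Ueda is 3 levels below Cora Tanaka; Hana Ahmed is 2. Hana Ahmed is higher.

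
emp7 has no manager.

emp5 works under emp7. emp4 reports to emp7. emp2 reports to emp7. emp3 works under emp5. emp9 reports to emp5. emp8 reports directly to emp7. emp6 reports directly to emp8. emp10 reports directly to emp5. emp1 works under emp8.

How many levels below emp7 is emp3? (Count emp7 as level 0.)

2

Chain from emp3 up to emp7: emp3 → emp5 → emp7. That is 2 steps up, so emp3 is 2 levels below emp7.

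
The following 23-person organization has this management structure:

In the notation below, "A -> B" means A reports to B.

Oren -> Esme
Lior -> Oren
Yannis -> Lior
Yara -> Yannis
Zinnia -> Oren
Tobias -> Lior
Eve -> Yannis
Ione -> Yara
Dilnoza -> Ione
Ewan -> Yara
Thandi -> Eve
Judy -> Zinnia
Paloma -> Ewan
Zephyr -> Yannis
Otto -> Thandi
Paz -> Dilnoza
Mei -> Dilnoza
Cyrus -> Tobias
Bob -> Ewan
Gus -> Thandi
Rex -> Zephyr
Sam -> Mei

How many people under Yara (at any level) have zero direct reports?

4

The people in Yara's organization with no one reporting to them are Bob, Paloma, Sam, Paz. That is 4.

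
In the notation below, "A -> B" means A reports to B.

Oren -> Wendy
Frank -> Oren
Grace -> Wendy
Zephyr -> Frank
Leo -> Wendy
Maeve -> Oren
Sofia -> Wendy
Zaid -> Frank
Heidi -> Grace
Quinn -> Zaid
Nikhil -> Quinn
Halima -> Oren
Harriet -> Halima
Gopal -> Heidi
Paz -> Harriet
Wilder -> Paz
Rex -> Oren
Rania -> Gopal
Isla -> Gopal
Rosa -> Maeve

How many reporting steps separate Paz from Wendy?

Chain from Paz up to Wendy: Paz → Harriet → Halima → Oren → Wendy. That is 4 steps up, so Paz is 4 levels below Wendy.

4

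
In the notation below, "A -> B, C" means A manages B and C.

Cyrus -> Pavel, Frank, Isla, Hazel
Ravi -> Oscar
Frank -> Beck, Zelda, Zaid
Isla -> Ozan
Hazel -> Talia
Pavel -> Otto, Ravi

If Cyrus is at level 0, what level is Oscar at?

Chain from Oscar up to Cyrus: Oscar → Ravi → Pavel → Cyrus. That is 3 steps up, so Oscar is 3 levels below Cyrus.

3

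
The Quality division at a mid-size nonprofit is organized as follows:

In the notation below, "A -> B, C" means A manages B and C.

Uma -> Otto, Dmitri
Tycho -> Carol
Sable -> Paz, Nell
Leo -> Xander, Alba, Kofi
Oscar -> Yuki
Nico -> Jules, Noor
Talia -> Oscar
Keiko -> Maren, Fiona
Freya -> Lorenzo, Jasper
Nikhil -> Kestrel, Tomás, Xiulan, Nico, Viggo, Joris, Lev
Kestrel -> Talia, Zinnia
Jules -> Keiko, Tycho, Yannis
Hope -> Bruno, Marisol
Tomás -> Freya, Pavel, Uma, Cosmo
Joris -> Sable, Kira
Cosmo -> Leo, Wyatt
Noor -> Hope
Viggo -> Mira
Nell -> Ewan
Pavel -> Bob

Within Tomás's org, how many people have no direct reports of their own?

9

The people in Tomás's organization with no one reporting to them are Wyatt, Kofi, Alba, Xander, Dmitri, Otto, Bob, Jasper, Lorenzo. That is 9.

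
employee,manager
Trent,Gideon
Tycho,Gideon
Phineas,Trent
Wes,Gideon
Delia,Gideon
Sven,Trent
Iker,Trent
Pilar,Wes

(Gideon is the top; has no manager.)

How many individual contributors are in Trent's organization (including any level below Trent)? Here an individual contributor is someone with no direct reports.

3

The people in Trent's organization with no one reporting to them are Iker, Sven, Phineas. That is 3.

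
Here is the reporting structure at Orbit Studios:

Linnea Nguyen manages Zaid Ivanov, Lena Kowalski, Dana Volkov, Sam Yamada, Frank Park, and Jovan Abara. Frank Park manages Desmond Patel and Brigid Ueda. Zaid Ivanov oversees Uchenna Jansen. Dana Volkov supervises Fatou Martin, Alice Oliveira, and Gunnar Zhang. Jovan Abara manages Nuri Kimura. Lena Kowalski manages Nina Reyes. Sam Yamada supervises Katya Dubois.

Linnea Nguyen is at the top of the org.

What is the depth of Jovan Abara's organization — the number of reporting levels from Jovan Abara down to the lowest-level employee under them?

The longest chain under Jovan Abara runs Jovan Abara → Nuri Kimura, which is 1 level below Jovan Abara.

1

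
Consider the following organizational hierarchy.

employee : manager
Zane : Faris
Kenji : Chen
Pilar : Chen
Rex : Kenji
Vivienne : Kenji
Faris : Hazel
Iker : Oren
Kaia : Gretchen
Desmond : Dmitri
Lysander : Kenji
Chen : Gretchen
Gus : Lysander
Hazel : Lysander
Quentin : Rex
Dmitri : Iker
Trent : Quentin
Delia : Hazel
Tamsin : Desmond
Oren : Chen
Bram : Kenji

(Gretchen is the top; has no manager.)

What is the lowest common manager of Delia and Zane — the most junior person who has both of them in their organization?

Delia's chain of managers is Hazel, Lysander, Kenji, Chen, Gretchen. Zane's chain of managers is Faris, Hazel, Lysander, Kenji, Chen, Gretchen. The first manager that appears in both chains is Hazel.

Hazel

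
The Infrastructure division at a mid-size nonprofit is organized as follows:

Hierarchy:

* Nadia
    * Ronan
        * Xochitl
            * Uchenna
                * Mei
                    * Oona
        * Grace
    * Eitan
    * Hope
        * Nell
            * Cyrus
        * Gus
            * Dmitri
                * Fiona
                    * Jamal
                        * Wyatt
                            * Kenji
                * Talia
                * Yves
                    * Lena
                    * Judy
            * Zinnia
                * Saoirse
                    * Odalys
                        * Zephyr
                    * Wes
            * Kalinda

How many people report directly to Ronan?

Ronan directly manages Xochitl, Grace. That is 2 direct reports.

2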